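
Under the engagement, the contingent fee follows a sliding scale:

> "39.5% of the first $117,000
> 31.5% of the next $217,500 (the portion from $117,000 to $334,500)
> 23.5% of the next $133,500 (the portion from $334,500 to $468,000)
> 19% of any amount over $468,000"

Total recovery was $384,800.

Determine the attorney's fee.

First $117,000 at 39.5% = $46,215.00
Next $217,500 at 31.5% = $68,512.50
Remaining $50,300 at 23.5% = $11,820.50
Fee: $46,215.00 + $68,512.50 + $11,820.50 = $126,548.00

$126,548.00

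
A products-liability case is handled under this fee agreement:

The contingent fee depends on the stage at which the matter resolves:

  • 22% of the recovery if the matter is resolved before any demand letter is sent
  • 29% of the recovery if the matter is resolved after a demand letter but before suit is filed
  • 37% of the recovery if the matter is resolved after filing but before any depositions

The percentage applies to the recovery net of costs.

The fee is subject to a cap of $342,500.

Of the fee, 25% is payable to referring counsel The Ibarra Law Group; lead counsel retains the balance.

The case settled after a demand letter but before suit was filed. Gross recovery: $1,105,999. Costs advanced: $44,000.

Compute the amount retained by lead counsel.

$230,984.78

Fee base (net of costs): $1,105,999 − $44,000 = $1,061,999
The matter settled after a demand letter but before suit was filed, so the 29% rate applies.
$1,061,999 × 29% = $307,979.71
$307,979.71 is under the $342,500 cap.
Referral share: 25% of $307,979.71 = $76,994.93; lead counsel retains $307,979.71 − $76,994.93 = $230,984.78.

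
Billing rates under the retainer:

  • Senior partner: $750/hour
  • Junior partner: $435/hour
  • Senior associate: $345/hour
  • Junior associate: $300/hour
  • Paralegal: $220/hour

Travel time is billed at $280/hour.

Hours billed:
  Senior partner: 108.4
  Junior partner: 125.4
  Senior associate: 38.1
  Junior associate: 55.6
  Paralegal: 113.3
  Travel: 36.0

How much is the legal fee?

Senior partner: 108.4 × $750 = $81,300.00
Junior partner: 125.4 × $435 = $54,549.00
Senior associate: 38.1 × $345 = $13,144.50
Junior associate: 55.6 × $300 = $16,680.00
Paralegal: 113.3 × $220 = $24,926.00
Subtotal: $81,300.00 + $54,549.00 + $13,144.50 + $16,680.00 + $24,926.00 = $190,599.50
Travel: 36.0 × $280 = $10,080.00
Total: $190,599.50 + $10,080.00 = $200,679.50

$200,679.50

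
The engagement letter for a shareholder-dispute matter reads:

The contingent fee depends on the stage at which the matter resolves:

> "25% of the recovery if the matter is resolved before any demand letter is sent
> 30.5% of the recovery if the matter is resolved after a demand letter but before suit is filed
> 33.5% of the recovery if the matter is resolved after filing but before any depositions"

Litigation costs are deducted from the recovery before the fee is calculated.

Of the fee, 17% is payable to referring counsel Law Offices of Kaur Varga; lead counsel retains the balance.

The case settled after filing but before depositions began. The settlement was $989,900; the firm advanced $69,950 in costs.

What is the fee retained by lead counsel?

Fee base (net of costs): $989,900 − $69,950 = $919,950
The matter settled after filing but before depositions began, so the 33.5% rate applies.
$919,950 × 33.5% = $308,183.25
Referral share: 17% of $308,183.25 = $52,391.15; lead counsel retains $308,183.25 − $52,391.15 = $255,792.10.

$255,792.10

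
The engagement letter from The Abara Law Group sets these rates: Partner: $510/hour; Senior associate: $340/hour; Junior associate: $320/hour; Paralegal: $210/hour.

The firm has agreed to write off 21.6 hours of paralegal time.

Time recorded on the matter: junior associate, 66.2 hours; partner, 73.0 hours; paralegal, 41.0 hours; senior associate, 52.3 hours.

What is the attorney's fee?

Partner: 73.0 × $510 = $37,230.00
Senior associate: 52.3 × $340 = $17,782.00
Junior associate: 66.2 × $320 = $21,184.00
Paralegal: 41.0 × $210 = $8,610.00
Subtotal: $84,806.00
Write-off: 21.6 × $210 = $4,536.00
Total: $84,806.00 − $4,536.00 = $80,270.00

$80,270.00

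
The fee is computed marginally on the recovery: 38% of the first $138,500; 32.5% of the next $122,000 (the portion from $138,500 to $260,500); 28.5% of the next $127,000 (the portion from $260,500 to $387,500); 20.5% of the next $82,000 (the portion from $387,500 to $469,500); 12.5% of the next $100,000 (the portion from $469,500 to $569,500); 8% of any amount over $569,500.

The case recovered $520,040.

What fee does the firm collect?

First $138,500 at 38% = $52,630.00
Next $122,000 at 32.5% = $39,650.00
Next $127,000 at 28.5% = $36,195.00
Next $82,000 at 20.5% = $16,810.00
Remaining $50,540 at 12.5% = $6,317.50
Fee: $52,630.00 + $39,650.00 + $36,195.00 + $16,810.00 + $6,317.50 = $151,602.50

$151,602.50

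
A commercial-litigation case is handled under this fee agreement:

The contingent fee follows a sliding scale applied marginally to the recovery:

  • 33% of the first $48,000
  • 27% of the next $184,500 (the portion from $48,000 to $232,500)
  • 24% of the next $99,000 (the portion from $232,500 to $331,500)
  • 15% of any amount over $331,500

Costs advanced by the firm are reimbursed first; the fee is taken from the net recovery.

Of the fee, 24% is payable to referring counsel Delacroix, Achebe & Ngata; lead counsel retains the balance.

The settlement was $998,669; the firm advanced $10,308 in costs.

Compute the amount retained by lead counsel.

$142,837.55

Fee base (net of costs): $998,669 − $10,308 = $988,361
First $48,000 at 33% = $15,840.00
Next $184,500 at 27% = $49,815.00
Next $99,000 at 24% = $23,760.00
Remaining $656,861 at 15% = $98,529.15
Fee: $15,840.00 + $49,815.00 + $23,760.00 + $98,529.15 = $187,944.15
Referral share: 24% of $187,944.15 = $45,106.60; lead counsel retains $187,944.15 − $45,106.60 = $142,837.55.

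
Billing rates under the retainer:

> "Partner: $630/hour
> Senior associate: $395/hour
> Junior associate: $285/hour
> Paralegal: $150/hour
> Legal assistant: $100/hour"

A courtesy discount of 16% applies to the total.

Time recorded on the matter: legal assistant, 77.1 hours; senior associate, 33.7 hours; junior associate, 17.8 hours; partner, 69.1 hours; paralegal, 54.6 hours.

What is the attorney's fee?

Partner: 69.1 × $630 = $43,533.00
Senior associate: 33.7 × $395 = $13,311.50
Junior associate: 17.8 × $285 = $5,073.00
Paralegal: 54.6 × $150 = $8,190.00
Legal assistant: 77.1 × $100 = $7,710.00
Subtotal: $77,817.50
Less 16% discount: −$12,450.80
Total: $77,817.50 − $12,450.80 = $65,366.70

$65,366.70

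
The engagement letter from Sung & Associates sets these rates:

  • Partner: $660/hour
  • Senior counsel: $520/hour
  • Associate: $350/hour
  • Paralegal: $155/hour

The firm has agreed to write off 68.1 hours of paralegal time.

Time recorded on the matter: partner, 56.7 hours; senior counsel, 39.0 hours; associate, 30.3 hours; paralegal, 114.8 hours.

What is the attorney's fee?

Partner: 56.7 × $660 = $37,422.00
Senior counsel: 39.0 × $520 = $20,280.00
Associate: 30.3 × $350 = $10,605.00
Paralegal: 114.8 × $155 = $17,794.00
Subtotal: $86,101.00
Write-off: 68.1 × $155 = $10,555.50
Total: $86,101.00 − $10,555.50 = $75,545.50

$75,545.50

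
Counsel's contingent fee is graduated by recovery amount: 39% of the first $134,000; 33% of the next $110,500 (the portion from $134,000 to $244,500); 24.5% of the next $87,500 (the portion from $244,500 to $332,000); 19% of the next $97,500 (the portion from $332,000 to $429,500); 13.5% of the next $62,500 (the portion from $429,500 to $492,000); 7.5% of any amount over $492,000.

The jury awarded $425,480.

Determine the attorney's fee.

First $134,000 at 39% = $52,260.00
Next $110,500 at 33% = $36,465.00
Next $87,500 at 24.5% = $21,437.50
Remaining $93,480 at 19% = $17,761.20
Fee: $52,260.00 + $36,465.00 + $21,437.50 + $17,761.20 = $127,923.70

$127,923.70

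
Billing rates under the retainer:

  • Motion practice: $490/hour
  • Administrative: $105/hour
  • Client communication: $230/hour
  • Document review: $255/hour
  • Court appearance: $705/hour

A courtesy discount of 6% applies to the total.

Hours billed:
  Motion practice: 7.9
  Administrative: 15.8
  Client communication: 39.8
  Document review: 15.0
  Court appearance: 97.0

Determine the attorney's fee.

$81,680.36

Motion practice: 7.9 × $490 = $3,871.00
Administrative: 15.8 × $105 = $1,659.00
Client communication: 39.8 × $230 = $9,154.00
Document review: 15.0 × $255 = $3,825.00
Court appearance: 97.0 × $705 = $68,385.00
Subtotal: $86,894.00
Less 6% discount: −$5,213.64
Total: $86,894.00 − $5,213.64 = $81,680.36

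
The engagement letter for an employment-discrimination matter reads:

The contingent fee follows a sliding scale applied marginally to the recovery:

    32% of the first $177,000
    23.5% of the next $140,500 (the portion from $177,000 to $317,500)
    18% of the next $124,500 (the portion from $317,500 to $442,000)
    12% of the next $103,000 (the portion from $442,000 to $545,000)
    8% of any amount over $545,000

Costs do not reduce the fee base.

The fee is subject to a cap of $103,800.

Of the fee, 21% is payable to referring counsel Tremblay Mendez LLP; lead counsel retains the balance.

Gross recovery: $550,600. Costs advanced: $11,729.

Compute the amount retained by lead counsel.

Fee base is the gross recovery, $550,600; costs are reimbursed separately.
First $177,000 at 32% = $56,640.00
Next $140,500 at 23.5% = $33,017.50
Next $124,500 at 18% = $22,410.00
Next $103,000 at 12% = $12,360.00
Remaining $5,600 at 8% = $448.00
Fee: $56,640.00 + $33,017.50 + $22,410.00 + $12,360.00 + $448.00 = $124,875.50
$124,875.50 exceeds the $103,800 cap, so the fee is capped at $103,800.00.
Referral share: 21% of $103,800.00 = $21,798.00; lead counsel retains $103,800.00 − $21,798.00 = $82,002.00.

$82,002.00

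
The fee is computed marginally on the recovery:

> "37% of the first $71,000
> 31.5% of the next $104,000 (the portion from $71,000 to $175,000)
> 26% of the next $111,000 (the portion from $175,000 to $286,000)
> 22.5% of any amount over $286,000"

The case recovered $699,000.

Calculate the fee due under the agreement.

$180,815.00

First $71,000 at 37% = $26,270.00
Next $104,000 at 31.5% = $32,760.00
Next $111,000 at 26% = $28,860.00
Remaining $413,000 at 22.5% = $92,925.00
Fee: $26,270.00 + $32,760.00 + $28,860.00 + $92,925.00 = $180,815.00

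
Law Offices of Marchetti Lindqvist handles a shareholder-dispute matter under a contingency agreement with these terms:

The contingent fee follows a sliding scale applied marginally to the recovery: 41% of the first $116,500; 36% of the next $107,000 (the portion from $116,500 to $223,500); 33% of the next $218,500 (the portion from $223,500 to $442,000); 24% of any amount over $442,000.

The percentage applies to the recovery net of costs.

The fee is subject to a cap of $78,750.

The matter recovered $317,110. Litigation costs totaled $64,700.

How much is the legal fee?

$78,750.00

Fee base (net of costs): $317,110 − $64,700 = $252,410
First $116,500 at 41% = $47,765.00
Next $107,000 at 36% = $38,520.00
Remaining $28,910 at 33% = $9,540.30
Fee: $47,765.00 + $38,520.00 + $9,540.30 = $95,825.30
$95,825.30 exceeds the $78,750 cap, so the fee is capped at $78,750.00.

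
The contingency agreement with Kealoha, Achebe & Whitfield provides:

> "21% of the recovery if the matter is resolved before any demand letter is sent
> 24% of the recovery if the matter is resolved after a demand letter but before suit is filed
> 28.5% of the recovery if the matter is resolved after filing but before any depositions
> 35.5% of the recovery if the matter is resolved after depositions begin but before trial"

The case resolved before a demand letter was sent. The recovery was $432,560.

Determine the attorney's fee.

$90,837.60

The matter resolved before a demand letter was sent, so the 21% rate applies.
$432,560 × 21% = $90,837.60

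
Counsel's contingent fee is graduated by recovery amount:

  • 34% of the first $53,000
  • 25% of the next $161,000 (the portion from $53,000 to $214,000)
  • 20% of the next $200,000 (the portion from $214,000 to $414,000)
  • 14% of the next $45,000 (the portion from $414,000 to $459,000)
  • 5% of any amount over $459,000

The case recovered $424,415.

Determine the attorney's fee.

$99,728.10

First $53,000 at 34% = $18,020.00
Next $161,000 at 25% = $40,250.00
Next $200,000 at 20% = $40,000.00
Remaining $10,415 at 14% = $1,458.10
Fee: $18,020.00 + $40,250.00 + $40,000.00 + $1,458.10 = $99,728.10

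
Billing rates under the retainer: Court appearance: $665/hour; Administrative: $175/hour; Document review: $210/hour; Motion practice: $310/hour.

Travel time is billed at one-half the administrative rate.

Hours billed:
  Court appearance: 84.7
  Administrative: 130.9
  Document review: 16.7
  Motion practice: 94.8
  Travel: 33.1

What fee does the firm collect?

$115,024.25

Court appearance: 84.7 × $665 = $56,325.50
Administrative: 130.9 × $175 = $22,907.50
Document review: 16.7 × $210 = $3,507.00
Motion practice: 94.8 × $310 = $29,388.00
Subtotal: $56,325.50 + $22,907.50 + $3,507.00 + $29,388.00 = $112,128.00
Travel: 33.1 × ($175 ÷ 2) = 33.1 × $87.50 = $2,896.25
Total: $112,128.00 + $2,896.25 = $115,024.25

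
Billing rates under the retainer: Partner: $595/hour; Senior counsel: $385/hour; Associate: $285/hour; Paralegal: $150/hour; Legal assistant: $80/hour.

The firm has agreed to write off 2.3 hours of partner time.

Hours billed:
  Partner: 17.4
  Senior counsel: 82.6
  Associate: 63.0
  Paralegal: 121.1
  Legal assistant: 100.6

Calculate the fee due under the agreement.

Partner: 17.4 × $595 = $10,353.00
Senior counsel: 82.6 × $385 = $31,801.00
Associate: 63.0 × $285 = $17,955.00
Paralegal: 121.1 × $150 = $18,165.00
Legal assistant: 100.6 × $80 = $8,048.00
Subtotal: $86,322.00
Write-off: 2.3 × $595 = $1,368.50
Total: $86,322.00 − $1,368.50 = $84,953.50

$84,953.50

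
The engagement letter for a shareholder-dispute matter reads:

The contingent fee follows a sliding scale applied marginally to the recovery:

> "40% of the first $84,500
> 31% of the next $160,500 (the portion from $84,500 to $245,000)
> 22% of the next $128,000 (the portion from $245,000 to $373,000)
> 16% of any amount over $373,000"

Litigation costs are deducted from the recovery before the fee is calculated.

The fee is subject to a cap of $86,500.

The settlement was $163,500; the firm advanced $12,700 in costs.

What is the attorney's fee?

$54,353.00

Fee base (net of costs): $163,500 − $12,700 = $150,800
First $84,500 at 40% = $33,800.00
Remaining $66,300 at 31% = $20,553.00
Fee: $33,800.00 + $20,553.00 = $54,353.00
$54,353.00 is under the $86,500 cap.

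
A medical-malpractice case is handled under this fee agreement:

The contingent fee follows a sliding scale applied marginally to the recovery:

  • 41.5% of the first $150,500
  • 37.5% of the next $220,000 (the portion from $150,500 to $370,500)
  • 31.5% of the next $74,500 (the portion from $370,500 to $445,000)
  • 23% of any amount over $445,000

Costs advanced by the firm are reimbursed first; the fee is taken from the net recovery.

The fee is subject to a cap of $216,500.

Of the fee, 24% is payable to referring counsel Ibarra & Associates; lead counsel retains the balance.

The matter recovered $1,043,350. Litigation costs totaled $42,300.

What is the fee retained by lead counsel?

Fee base (net of costs): $1,043,350 − $42,300 = $1,001,050
First $150,500 at 41.5% = $62,457.50
Next $220,000 at 37.5% = $82,500.00
Next $74,500 at 31.5% = $23,467.50
Remaining $556,050 at 23% = $127,891.50
Fee: $62,457.50 + $82,500.00 + $23,467.50 + $127,891.50 = $296,316.50
$296,316.50 exceeds the $216,500 cap, so the fee is capped at $216,500.00.
Referral share: 24% of $216,500.00 = $51,960.00; lead counsel retains $216,500.00 − $51,960.00 = $164,540.00.

$164,540.00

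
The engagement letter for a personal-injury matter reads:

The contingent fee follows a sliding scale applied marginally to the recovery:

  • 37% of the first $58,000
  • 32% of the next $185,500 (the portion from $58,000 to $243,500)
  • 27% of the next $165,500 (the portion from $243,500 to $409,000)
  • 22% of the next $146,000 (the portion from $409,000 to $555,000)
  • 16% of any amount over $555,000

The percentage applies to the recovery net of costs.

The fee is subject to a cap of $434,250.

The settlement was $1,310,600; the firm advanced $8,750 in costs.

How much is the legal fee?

$277,121.00

Fee base (net of costs): $1,310,600 − $8,750 = $1,301,850
First $58,000 at 37% = $21,460.00
Next $185,500 at 32% = $59,360.00
Next $165,500 at 27% = $44,685.00
Next $146,000 at 22% = $32,120.00
Remaining $746,850 at 16% = $119,496.00
Fee: $21,460.00 + $59,360.00 + $44,685.00 + $32,120.00 + $119,496.00 = $277,121.00
$277,121.00 is under the $434,250 cap.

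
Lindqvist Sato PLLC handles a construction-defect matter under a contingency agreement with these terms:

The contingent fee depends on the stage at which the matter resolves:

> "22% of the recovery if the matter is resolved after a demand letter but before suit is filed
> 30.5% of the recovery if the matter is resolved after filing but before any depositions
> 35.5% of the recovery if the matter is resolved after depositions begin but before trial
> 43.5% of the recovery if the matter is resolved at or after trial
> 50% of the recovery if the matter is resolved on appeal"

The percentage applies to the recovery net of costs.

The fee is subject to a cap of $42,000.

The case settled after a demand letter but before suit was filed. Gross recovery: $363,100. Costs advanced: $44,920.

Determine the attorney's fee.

Fee base (net of costs): $363,100 − $44,920 = $318,180
The matter settled after a demand letter but before suit was filed, so the 22% rate applies.
$318,180 × 22% = $69,999.60
$69,999.60 exceeds the $42,000 cap, so the fee is capped at $42,000.00.

$42,000.00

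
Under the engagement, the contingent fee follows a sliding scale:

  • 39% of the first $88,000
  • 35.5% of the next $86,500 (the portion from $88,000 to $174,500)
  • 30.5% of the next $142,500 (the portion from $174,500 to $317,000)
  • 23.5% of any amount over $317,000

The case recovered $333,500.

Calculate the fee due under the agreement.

$112,367.50

First $88,000 at 39% = $34,320.00
Next $86,500 at 35.5% = $30,707.50
Next $142,500 at 30.5% = $43,462.50
Remaining $16,500 at 23.5% = $3,877.50
Fee: $34,320.00 + $30,707.50 + $43,462.50 + $3,877.50 = $112,367.50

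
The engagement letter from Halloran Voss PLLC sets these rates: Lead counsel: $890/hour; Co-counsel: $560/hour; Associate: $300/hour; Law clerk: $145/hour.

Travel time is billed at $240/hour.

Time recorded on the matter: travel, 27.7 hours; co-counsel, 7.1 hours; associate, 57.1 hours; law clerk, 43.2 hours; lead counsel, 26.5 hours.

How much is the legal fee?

$57,603.00

Lead counsel: 26.5 × $890 = $23,585.00
Co-counsel: 7.1 × $560 = $3,976.00
Associate: 57.1 × $300 = $17,130.00
Law clerk: 43.2 × $145 = $6,264.00
Subtotal: $23,585.00 + $3,976.00 + $17,130.00 + $6,264.00 = $50,955.00
Travel: 27.7 × $240 = $6,648.00
Total: $50,955.00 + $6,648.00 = $57,603.00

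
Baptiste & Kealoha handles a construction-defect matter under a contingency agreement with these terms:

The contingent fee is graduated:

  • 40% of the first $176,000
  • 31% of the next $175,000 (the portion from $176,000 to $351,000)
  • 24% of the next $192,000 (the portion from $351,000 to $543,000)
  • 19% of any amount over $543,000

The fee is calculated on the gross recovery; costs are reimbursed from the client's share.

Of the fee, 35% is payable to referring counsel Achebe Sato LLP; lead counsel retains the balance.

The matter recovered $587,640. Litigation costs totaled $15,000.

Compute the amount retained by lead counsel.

$116,487.54

Fee base is the gross recovery, $587,640; costs are reimbursed separately.
First $176,000 at 40% = $70,400.00
Next $175,000 at 31% = $54,250.00
Next $192,000 at 24% = $46,080.00
Remaining $44,640 at 19% = $8,481.60
Fee: $70,400.00 + $54,250.00 + $46,080.00 + $8,481.60 = $179,211.60
Referral share: 35% of $179,211.60 = $62,724.06; lead counsel retains $179,211.60 − $62,724.06 = $116,487.54.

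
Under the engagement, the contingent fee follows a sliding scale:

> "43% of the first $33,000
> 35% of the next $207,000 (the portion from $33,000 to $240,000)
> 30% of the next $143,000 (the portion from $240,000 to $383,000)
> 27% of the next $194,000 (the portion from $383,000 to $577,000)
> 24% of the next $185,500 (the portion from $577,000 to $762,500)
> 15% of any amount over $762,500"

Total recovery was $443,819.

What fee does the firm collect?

$145,961.13

First $33,000 at 43% = $14,190.00
Next $207,000 at 35% = $72,450.00
Next $143,000 at 30% = $42,900.00
Remaining $60,819 at 27% = $16,421.13
Fee: $14,190.00 + $72,450.00 + $42,900.00 + $16,421.13 = $145,961.13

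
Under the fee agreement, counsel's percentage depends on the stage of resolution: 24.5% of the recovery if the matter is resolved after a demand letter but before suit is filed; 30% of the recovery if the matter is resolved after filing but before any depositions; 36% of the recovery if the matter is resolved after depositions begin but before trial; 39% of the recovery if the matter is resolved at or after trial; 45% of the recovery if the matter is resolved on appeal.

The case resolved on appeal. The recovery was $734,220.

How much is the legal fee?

The matter resolved on appeal, so the 45% rate applies.
$734,220 × 45% = $330,399.00

$330,399.00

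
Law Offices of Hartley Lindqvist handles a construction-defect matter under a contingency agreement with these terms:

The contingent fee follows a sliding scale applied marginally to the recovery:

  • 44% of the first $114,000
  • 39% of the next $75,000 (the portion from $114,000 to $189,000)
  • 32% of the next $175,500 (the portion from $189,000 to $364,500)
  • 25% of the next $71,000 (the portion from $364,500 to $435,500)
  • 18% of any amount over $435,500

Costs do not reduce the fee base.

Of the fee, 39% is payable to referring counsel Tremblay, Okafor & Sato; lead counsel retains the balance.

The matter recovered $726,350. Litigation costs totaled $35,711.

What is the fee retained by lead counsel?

$125,460.53

Fee base is the gross recovery, $726,350; costs are reimbursed separately.
First $114,000 at 44% = $50,160.00
Next $75,000 at 39% = $29,250.00
Next $175,500 at 32% = $56,160.00
Next $71,000 at 25% = $17,750.00
Remaining $290,850 at 18% = $52,353.00
Fee: $50,160.00 + $29,250.00 + $56,160.00 + $17,750.00 + $52,353.00 = $205,673.00
Referral share: 39% of $205,673.00 = $80,212.47; lead counsel retains $205,673.00 − $80,212.47 = $125,460.53.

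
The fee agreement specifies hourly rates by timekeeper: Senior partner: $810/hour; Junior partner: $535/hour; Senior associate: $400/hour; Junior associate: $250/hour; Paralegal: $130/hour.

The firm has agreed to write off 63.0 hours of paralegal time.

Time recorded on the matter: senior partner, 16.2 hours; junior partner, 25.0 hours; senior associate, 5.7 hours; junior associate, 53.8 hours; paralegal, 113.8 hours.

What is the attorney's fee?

Senior partner: 16.2 × $810 = $13,122.00
Junior partner: 25.0 × $535 = $13,375.00
Senior associate: 5.7 × $400 = $2,280.00
Junior associate: 53.8 × $250 = $13,450.00
Paralegal: 113.8 × $130 = $14,794.00
Subtotal: $57,021.00
Write-off: 63.0 × $130 = $8,190.00
Total: $57,021.00 − $8,190.00 = $48,831.00

$48,831.00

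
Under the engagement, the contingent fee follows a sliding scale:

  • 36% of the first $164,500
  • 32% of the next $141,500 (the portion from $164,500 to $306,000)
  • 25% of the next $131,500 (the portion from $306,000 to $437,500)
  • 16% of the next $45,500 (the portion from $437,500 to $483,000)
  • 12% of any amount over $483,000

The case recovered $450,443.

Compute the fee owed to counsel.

First $164,500 at 36% = $59,220.00
Next $141,500 at 32% = $45,280.00
Next $131,500 at 25% = $32,875.00
Remaining $12,943 at 16% = $2,070.88
Fee: $59,220.00 + $45,280.00 + $32,875.00 + $2,070.88 = $139,445.88

$139,445.88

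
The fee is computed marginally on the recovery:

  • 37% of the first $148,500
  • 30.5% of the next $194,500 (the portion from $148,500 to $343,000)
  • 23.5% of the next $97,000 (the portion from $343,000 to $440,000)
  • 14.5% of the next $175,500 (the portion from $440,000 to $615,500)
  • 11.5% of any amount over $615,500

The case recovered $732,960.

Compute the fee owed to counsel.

First $148,500 at 37% = $54,945.00
Next $194,500 at 30.5% = $59,322.50
Next $97,000 at 23.5% = $22,795.00
Next $175,500 at 14.5% = $25,447.50
Remaining $117,460 at 11.5% = $13,507.90
Fee: $54,945.00 + $59,322.50 + $22,795.00 + $25,447.50 + $13,507.90 = $176,017.90

$176,017.90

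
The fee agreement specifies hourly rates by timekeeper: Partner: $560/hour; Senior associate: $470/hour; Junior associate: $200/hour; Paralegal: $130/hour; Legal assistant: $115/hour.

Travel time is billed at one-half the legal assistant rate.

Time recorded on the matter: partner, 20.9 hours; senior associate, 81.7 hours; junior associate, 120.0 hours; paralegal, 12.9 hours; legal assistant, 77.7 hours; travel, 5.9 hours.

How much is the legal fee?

Partner: 20.9 × $560 = $11,704.00
Senior associate: 81.7 × $470 = $38,399.00
Junior associate: 120.0 × $200 = $24,000.00
Paralegal: 12.9 × $130 = $1,677.00
Legal assistant: 77.7 × $115 = $8,935.50
Subtotal: $11,704.00 + $38,399.00 + $24,000.00 + $1,677.00 + $8,935.50 = $84,715.50
Travel: 5.9 × ($115 ÷ 2) = 5.9 × $57.50 = $339.25
Total: $84,715.50 + $339.25 = $85,054.75

$85,054.75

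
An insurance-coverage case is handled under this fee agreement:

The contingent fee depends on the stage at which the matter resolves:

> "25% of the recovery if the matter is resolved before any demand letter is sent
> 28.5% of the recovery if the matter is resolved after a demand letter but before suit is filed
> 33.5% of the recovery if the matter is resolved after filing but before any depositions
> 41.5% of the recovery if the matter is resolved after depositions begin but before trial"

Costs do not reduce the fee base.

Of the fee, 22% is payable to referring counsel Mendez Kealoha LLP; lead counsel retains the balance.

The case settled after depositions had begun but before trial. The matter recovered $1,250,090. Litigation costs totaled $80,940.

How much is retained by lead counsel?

$404,654.13

Fee base is the gross recovery, $1,250,090; costs are reimbursed separately.
The matter settled after depositions had begun but before trial, so the 41.5% rate applies.
$1,250,090 × 41.5% = $518,787.35
Referral share: 22% of $518,787.35 = $114,133.22; lead counsel retains $518,787.35 − $114,133.22 = $404,654.13.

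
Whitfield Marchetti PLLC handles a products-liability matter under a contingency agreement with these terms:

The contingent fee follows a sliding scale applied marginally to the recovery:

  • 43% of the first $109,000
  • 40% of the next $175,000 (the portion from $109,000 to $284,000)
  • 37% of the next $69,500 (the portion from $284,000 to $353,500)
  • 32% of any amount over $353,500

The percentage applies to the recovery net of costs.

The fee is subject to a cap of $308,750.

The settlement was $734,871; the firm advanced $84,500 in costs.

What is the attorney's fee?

Fee base (net of costs): $734,871 − $84,500 = $650,371
First $109,000 at 43% = $46,870.00
Next $175,000 at 40% = $70,000.00
Next $69,500 at 37% = $25,715.00
Remaining $296,871 at 32% = $94,998.72
Fee: $46,870.00 + $70,000.00 + $25,715.00 + $94,998.72 = $237,583.72
$237,583.72 is under the $308,750 cap.

$237,583.72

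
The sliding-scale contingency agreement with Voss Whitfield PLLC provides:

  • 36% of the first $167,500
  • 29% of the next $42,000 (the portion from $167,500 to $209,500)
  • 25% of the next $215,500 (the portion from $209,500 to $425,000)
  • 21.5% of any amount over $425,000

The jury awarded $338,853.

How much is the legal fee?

$104,818.25

First $167,500 at 36% = $60,300.00
Next $42,000 at 29% = $12,180.00
Remaining $129,353 at 25% = $32,338.25
Fee: $60,300.00 + $12,180.00 + $32,338.25 = $104,818.25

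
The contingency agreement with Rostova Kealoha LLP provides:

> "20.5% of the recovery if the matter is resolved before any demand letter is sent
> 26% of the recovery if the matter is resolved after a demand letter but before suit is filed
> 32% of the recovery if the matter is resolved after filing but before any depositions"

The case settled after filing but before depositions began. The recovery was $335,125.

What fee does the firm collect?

The matter settled after filing but before depositions began, so the 32% rate applies.
$335,125 × 32% = $107,240.00

$107,240.00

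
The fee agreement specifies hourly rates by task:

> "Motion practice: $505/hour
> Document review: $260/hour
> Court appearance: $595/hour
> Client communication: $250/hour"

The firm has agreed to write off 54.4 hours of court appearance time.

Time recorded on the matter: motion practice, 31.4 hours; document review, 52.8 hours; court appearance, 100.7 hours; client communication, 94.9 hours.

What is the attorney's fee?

$80,858.50

Motion practice: 31.4 × $505 = $15,857.00
Document review: 52.8 × $260 = $13,728.00
Court appearance: 100.7 × $595 = $59,916.50
Client communication: 94.9 × $250 = $23,725.00
Subtotal: $113,226.50
Write-off: 54.4 × $595 = $32,368.00
Total: $113,226.50 − $32,368.00 = $80,858.50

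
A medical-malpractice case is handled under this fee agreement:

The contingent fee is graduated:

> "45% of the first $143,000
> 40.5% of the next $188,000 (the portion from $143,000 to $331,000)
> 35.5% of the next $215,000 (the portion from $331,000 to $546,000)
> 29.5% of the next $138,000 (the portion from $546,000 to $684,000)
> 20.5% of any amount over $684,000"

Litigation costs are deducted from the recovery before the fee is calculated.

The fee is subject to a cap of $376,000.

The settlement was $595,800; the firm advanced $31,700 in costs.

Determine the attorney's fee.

$222,154.50

Fee base (net of costs): $595,800 − $31,700 = $564,100
First $143,000 at 45% = $64,350.00
Next $188,000 at 40.5% = $76,140.00
Next $215,000 at 35.5% = $76,325.00
Remaining $18,100 at 29.5% = $5,339.50
Fee: $64,350.00 + $76,140.00 + $76,325.00 + $5,339.50 = $222,154.50
$222,154.50 is under the $376,000 cap.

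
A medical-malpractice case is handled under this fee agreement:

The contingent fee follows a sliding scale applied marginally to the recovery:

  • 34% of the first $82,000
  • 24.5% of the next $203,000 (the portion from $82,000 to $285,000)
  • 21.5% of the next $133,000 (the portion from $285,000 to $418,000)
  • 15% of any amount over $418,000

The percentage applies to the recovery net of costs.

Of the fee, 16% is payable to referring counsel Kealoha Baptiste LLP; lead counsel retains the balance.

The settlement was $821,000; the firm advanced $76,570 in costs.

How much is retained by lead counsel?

$130,346.58

Fee base (net of costs): $821,000 − $76,570 = $744,430
First $82,000 at 34% = $27,880.00
Next $203,000 at 24.5% = $49,735.00
Next $133,000 at 21.5% = $28,595.00
Remaining $326,430 at 15% = $48,964.50
Fee: $27,880.00 + $49,735.00 + $28,595.00 + $48,964.50 = $155,174.50
Referral share: 16% of $155,174.50 = $24,827.92; lead counsel retains $155,174.50 − $24,827.92 = $130,346.58.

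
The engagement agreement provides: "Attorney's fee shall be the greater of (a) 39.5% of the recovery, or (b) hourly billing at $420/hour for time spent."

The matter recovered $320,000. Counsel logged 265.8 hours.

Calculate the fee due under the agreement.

$126,400.00

(a) 39.5% of $320,000 = $126,400.00
(b) 265.8 × $420 = $111,636.00
The greater is (a): $126,400.00.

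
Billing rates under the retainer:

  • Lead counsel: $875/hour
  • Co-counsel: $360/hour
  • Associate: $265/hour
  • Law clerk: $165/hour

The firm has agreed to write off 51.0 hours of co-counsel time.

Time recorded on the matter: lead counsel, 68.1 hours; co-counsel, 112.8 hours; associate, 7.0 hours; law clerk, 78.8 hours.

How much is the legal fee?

$96,692.50

Lead counsel: 68.1 × $875 = $59,587.50
Co-counsel: 112.8 × $360 = $40,608.00
Associate: 7.0 × $265 = $1,855.00
Law clerk: 78.8 × $165 = $13,002.00
Subtotal: $115,052.50
Write-off: 51.0 × $360 = $18,360.00
Total: $115,052.50 − $18,360.00 = $96,692.50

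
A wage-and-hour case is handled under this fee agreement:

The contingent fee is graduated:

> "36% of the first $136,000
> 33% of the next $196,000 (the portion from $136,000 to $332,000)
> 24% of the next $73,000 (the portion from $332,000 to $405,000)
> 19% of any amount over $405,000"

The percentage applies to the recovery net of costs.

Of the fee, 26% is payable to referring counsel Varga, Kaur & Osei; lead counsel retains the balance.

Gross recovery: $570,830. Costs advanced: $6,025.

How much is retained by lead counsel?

Fee base (net of costs): $570,830 − $6,025 = $564,805
First $136,000 at 36% = $48,960.00
Next $196,000 at 33% = $64,680.00
Next $73,000 at 24% = $17,520.00
Remaining $159,805 at 19% = $30,362.95
Fee: $48,960.00 + $64,680.00 + $17,520.00 + $30,362.95 = $161,522.95
Referral share: 26% of $161,522.95 = $41,995.97; lead counsel retains $161,522.95 − $41,995.97 = $119,526.98.

$119,526.98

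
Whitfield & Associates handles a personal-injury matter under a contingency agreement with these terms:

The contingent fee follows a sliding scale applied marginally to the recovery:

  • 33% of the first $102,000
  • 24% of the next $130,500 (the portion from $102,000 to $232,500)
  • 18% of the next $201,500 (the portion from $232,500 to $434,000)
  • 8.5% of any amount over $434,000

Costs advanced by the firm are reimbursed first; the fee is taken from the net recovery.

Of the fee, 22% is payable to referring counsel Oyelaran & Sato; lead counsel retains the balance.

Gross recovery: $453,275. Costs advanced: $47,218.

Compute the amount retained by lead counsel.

$75,051.80

Fee base (net of costs): $453,275 − $47,218 = $406,057
First $102,000 at 33% = $33,660.00
Next $130,500 at 24% = $31,320.00
Remaining $173,557 at 18% = $31,240.26
Fee: $33,660.00 + $31,320.00 + $31,240.26 = $96,220.26
Referral share: 22% of $96,220.26 = $21,168.46; lead counsel retains $96,220.26 − $21,168.46 = $75,051.80.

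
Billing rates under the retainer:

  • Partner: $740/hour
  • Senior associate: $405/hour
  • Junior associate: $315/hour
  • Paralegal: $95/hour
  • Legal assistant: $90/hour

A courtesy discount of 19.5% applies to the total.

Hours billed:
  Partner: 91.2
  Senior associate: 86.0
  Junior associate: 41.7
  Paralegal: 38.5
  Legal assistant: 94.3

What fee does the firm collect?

Partner: 91.2 × $740 = $67,488.00
Senior associate: 86.0 × $405 = $34,830.00
Junior associate: 41.7 × $315 = $13,135.50
Paralegal: 38.5 × $95 = $3,657.50
Legal assistant: 94.3 × $90 = $8,487.00
Subtotal: $127,598.00
Less 19.5% discount: −$24,881.61
Total: $127,598.00 − $24,881.61 = $102,716.39

$102,716.39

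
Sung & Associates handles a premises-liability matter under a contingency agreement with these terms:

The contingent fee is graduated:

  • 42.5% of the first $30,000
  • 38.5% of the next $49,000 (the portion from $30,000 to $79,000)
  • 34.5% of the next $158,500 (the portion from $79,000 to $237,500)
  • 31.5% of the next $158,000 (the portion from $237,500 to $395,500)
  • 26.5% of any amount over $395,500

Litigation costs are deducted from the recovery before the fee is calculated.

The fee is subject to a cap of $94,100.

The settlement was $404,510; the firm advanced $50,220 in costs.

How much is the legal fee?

$94,100.00

Fee base (net of costs): $404,510 − $50,220 = $354,290
First $30,000 at 42.5% = $12,750.00
Next $49,000 at 38.5% = $18,865.00
Next $158,500 at 34.5% = $54,682.50
Remaining $116,790 at 31.5% = $36,788.85
Fee: $12,750.00 + $18,865.00 + $54,682.50 + $36,788.85 = $123,086.35
$123,086.35 exceeds the $94,100 cap, so the fee is capped at $94,100.00.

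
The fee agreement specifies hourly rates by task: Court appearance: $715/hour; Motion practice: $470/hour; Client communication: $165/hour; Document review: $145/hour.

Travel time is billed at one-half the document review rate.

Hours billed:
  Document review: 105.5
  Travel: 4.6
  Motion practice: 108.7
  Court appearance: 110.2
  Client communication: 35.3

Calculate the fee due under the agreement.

Court appearance: 110.2 × $715 = $78,793.00
Motion practice: 108.7 × $470 = $51,089.00
Client communication: 35.3 × $165 = $5,824.50
Document review: 105.5 × $145 = $15,297.50
Subtotal: $78,793.00 + $51,089.00 + $5,824.50 + $15,297.50 = $151,004.00
Travel: 4.6 × ($145 ÷ 2) = 4.6 × $72.50 = $333.50
Total: $151,004.00 + $333.50 = $151,337.50

$151,337.50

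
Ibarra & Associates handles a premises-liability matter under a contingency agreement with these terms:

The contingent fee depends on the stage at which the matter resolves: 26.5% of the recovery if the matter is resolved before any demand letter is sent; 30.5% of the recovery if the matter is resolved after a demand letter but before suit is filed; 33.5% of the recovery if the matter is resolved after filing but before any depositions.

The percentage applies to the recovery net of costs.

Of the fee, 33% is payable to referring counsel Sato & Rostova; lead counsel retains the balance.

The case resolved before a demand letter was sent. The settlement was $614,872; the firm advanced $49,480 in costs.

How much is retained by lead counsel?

$100,385.35

Fee base (net of costs): $614,872 − $49,480 = $565,392
The matter resolved before a demand letter was sent, so the 26.5% rate applies.
$565,392 × 26.5% = $149,828.88
Referral share: 33% of $149,828.88 = $49,443.53; lead counsel retains $149,828.88 − $49,443.53 = $100,385.35.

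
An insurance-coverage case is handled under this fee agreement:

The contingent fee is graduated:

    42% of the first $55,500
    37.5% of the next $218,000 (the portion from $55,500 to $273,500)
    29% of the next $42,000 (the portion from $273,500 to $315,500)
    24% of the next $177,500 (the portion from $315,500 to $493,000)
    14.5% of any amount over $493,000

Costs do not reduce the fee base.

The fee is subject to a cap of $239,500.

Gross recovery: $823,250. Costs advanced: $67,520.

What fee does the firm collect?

Fee base is the gross recovery, $823,250; costs are reimbursed separately.
First $55,500 at 42% = $23,310.00
Next $218,000 at 37.5% = $81,750.00
Next $42,000 at 29% = $12,180.00
Next $177,500 at 24% = $42,600.00
Remaining $330,250 at 14.5% = $47,886.25
Fee: $23,310.00 + $81,750.00 + $12,180.00 + $42,600.00 + $47,886.25 = $207,726.25
$207,726.25 is under the $239,500 cap.

$207,726.25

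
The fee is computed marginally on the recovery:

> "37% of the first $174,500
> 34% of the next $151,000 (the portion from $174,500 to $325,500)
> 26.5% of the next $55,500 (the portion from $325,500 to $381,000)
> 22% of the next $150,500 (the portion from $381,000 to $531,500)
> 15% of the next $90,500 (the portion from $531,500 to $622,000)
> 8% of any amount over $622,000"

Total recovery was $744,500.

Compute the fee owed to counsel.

$187,097.50

First $174,500 at 37% = $64,565.00
Next $151,000 at 34% = $51,340.00
Next $55,500 at 26.5% = $14,707.50
Next $150,500 at 22% = $33,110.00
Next $90,500 at 15% = $13,575.00
Remaining $122,500 at 8% = $9,800.00
Fee: $64,565.00 + $51,340.00 + $14,707.50 + $33,110.00 + $13,575.00 + $9,800.00 = $187,097.50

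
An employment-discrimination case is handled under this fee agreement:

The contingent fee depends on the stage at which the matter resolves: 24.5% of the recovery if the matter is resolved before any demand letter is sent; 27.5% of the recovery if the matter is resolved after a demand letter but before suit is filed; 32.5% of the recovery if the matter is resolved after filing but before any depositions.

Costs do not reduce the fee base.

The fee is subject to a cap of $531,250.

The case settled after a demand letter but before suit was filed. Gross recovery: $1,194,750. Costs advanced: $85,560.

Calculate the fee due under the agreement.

Fee base is the gross recovery, $1,194,750; costs are reimbursed separately.
The matter settled after a demand letter but before suit was filed, so the 27.5% rate applies.
$1,194,750 × 27.5% = $328,556.25
$328,556.25 is under the $531,250 cap.

$328,556.25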